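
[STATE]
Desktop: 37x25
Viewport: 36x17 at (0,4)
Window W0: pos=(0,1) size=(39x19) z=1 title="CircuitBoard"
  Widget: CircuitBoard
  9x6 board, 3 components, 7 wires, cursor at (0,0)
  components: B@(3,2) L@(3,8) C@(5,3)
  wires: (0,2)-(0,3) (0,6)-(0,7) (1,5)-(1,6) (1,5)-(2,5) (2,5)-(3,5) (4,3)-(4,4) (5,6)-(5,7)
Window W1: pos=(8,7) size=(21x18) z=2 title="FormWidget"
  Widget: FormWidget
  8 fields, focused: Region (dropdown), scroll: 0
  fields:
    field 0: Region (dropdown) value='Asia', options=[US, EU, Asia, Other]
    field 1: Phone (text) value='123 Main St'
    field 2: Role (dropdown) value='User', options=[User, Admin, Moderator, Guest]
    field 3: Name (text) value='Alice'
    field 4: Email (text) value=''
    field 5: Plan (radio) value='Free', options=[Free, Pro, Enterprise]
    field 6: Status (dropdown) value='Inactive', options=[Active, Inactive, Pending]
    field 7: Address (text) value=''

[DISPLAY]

┃   0 1 2 3 4 5 6 7 8               
┃0  [.]      · ─ ·           · ─ ·  
┃                                   
┃1      ┏━━━━━━━━━━━━━━━━━━━┓·      
┃       ┃ FormWidget        ┃       
┃2      ┠───────────────────┨       
┃       ┃> Region:     [As▼]┃       
┃3      ┃  Phone:      [123]┃       
┃       ┃  Role:       [Us▼]┃       
┃4      ┃  Name:       [Ali]┃       
┃       ┃  Email:      [   ]┃       
┃5      ┃  Plan:       (●) F┃· ─ ·  
┃Cursor:┃  Status:     [In▼]┃       
┃       ┃  Address:    [   ]┃       
┃       ┃                   ┃       
┗━━━━━━━┃                   ┃━━━━━━━
        ┃                   ┃       


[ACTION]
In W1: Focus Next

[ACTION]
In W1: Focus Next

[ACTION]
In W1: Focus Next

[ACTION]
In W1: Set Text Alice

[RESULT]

┃   0 1 2 3 4 5 6 7 8               
┃0  [.]      · ─ ·           · ─ ·  
┃                                   
┃1      ┏━━━━━━━━━━━━━━━━━━━┓·      
┃       ┃ FormWidget        ┃       
┃2      ┠───────────────────┨       
┃       ┃  Region:     [As▼]┃       
┃3      ┃  Phone:      [123]┃       
┃       ┃  Role:       [Us▼]┃       
┃4      ┃> Name:       [Ali]┃       
┃       ┃  Email:      [   ]┃       
┃5      ┃  Plan:       (●) F┃· ─ ·  
┃Cursor:┃  Status:     [In▼]┃       
┃       ┃  Address:    [   ]┃       
┃       ┃                   ┃       
┗━━━━━━━┃                   ┃━━━━━━━
        ┃                   ┃       


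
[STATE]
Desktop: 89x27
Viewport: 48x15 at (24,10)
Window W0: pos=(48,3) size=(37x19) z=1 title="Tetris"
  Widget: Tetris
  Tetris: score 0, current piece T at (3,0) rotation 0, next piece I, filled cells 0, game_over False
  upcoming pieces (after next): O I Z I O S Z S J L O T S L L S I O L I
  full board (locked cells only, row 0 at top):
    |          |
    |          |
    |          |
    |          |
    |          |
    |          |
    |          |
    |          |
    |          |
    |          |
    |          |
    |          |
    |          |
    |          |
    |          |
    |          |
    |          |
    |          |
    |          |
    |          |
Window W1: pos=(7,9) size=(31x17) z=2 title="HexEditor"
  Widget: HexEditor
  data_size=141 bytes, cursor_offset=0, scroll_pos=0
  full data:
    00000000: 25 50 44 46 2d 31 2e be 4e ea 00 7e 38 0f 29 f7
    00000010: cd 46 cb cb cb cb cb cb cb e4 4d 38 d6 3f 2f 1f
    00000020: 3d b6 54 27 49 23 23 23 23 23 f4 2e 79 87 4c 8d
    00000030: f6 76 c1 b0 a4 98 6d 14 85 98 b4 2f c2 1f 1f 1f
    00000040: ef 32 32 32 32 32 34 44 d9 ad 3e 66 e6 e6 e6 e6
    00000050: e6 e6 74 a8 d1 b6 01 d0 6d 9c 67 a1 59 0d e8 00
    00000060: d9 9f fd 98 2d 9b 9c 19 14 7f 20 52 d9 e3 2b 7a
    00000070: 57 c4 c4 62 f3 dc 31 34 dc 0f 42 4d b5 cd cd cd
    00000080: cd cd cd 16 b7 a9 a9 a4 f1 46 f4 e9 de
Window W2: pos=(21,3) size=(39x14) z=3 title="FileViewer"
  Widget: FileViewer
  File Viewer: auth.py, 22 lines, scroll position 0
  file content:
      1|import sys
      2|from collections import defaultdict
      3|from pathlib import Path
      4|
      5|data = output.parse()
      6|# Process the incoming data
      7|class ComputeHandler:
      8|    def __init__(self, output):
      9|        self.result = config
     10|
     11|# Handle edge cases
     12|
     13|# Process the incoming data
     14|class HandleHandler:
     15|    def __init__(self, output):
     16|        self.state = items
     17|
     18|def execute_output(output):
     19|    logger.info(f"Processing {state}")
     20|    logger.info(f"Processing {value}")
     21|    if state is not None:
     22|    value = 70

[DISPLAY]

ta = output.parse()               ░┃            
Process the incoming data         ░┃            
ass ComputeHandler:               ░┃Score:      
  def __init__(self, output):     ░┃0           
      self.result = config        ░┃            
                                  ▼┃            
━━━━━━━━━━━━━━━━━━━━━━━━━━━━━━━━━━━┛            
74 a8 d1 b6 0┃          ┃          │            
fd 98 2d 9b 9┃          ┃          │            
c4 62 f3 dc 3┃          ┃          │            
cd 16 b7 a9 a┃          ┃          │            
             ┃          ┗━━━━━━━━━━━━━━━━━━━━━━━
             ┃                                  
             ┃                                  
             ┃                                  


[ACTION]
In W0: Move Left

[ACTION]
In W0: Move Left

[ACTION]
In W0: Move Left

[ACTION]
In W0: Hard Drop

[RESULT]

ta = output.parse()               ░┃            
Process the incoming data         ░┃            
ass ComputeHandler:               ░┃Score:      
  def __init__(self, output):     ░┃0           
      self.result = config        ░┃            
                                  ▼┃            
━━━━━━━━━━━━━━━━━━━━━━━━━━━━━━━━━━━┛            
74 a8 d1 b6 0┃          ┃          │            
fd 98 2d 9b 9┃          ┃          │            
c4 62 f3 dc 3┃          ┃ ▒        │            
cd 16 b7 a9 a┃          ┃▒▒▒       │            
             ┃          ┗━━━━━━━━━━━━━━━━━━━━━━━
             ┃                                  
             ┃                                  
             ┃                                  


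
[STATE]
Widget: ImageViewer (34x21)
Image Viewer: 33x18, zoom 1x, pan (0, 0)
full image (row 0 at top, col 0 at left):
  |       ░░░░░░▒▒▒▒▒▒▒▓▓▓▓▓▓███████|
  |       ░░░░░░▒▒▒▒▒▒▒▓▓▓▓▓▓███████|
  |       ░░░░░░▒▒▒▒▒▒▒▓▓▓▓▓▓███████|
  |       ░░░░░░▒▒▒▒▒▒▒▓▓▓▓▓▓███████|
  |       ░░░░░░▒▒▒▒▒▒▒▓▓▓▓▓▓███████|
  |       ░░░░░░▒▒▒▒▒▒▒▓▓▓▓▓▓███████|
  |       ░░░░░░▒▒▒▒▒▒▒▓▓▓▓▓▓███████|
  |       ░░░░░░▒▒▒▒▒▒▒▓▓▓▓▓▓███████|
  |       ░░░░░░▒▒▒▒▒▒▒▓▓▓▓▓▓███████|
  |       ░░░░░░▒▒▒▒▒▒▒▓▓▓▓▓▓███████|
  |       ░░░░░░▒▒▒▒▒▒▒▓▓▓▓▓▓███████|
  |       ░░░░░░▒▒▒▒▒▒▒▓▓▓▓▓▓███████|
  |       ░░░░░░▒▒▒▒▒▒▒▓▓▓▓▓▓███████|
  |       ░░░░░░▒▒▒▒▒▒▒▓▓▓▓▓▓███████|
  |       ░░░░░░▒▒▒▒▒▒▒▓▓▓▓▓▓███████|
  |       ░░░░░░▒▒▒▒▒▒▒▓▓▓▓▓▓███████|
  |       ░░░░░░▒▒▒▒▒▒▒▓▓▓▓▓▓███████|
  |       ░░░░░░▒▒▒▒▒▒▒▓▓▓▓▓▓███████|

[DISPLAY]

       ░░░░░░▒▒▒▒▒▒▒▓▓▓▓▓▓███████ 
       ░░░░░░▒▒▒▒▒▒▒▓▓▓▓▓▓███████ 
       ░░░░░░▒▒▒▒▒▒▒▓▓▓▓▓▓███████ 
       ░░░░░░▒▒▒▒▒▒▒▓▓▓▓▓▓███████ 
       ░░░░░░▒▒▒▒▒▒▒▓▓▓▓▓▓███████ 
       ░░░░░░▒▒▒▒▒▒▒▓▓▓▓▓▓███████ 
       ░░░░░░▒▒▒▒▒▒▒▓▓▓▓▓▓███████ 
       ░░░░░░▒▒▒▒▒▒▒▓▓▓▓▓▓███████ 
       ░░░░░░▒▒▒▒▒▒▒▓▓▓▓▓▓███████ 
       ░░░░░░▒▒▒▒▒▒▒▓▓▓▓▓▓███████ 
       ░░░░░░▒▒▒▒▒▒▒▓▓▓▓▓▓███████ 
       ░░░░░░▒▒▒▒▒▒▒▓▓▓▓▓▓███████ 
       ░░░░░░▒▒▒▒▒▒▒▓▓▓▓▓▓███████ 
       ░░░░░░▒▒▒▒▒▒▒▓▓▓▓▓▓███████ 
       ░░░░░░▒▒▒▒▒▒▒▓▓▓▓▓▓███████ 
       ░░░░░░▒▒▒▒▒▒▒▓▓▓▓▓▓███████ 
       ░░░░░░▒▒▒▒▒▒▒▓▓▓▓▓▓███████ 
       ░░░░░░▒▒▒▒▒▒▒▓▓▓▓▓▓███████ 
                                  
                                  
                                  


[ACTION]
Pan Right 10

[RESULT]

░░░▒▒▒▒▒▒▒▓▓▓▓▓▓███████           
░░░▒▒▒▒▒▒▒▓▓▓▓▓▓███████           
░░░▒▒▒▒▒▒▒▓▓▓▓▓▓███████           
░░░▒▒▒▒▒▒▒▓▓▓▓▓▓███████           
░░░▒▒▒▒▒▒▒▓▓▓▓▓▓███████           
░░░▒▒▒▒▒▒▒▓▓▓▓▓▓███████           
░░░▒▒▒▒▒▒▒▓▓▓▓▓▓███████           
░░░▒▒▒▒▒▒▒▓▓▓▓▓▓███████           
░░░▒▒▒▒▒▒▒▓▓▓▓▓▓███████           
░░░▒▒▒▒▒▒▒▓▓▓▓▓▓███████           
░░░▒▒▒▒▒▒▒▓▓▓▓▓▓███████           
░░░▒▒▒▒▒▒▒▓▓▓▓▓▓███████           
░░░▒▒▒▒▒▒▒▓▓▓▓▓▓███████           
░░░▒▒▒▒▒▒▒▓▓▓▓▓▓███████           
░░░▒▒▒▒▒▒▒▓▓▓▓▓▓███████           
░░░▒▒▒▒▒▒▒▓▓▓▓▓▓███████           
░░░▒▒▒▒▒▒▒▓▓▓▓▓▓███████           
░░░▒▒▒▒▒▒▒▓▓▓▓▓▓███████           
                                  
                                  
                                  


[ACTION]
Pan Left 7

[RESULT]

    ░░░░░░▒▒▒▒▒▒▒▓▓▓▓▓▓███████    
    ░░░░░░▒▒▒▒▒▒▒▓▓▓▓▓▓███████    
    ░░░░░░▒▒▒▒▒▒▒▓▓▓▓▓▓███████    
    ░░░░░░▒▒▒▒▒▒▒▓▓▓▓▓▓███████    
    ░░░░░░▒▒▒▒▒▒▒▓▓▓▓▓▓███████    
    ░░░░░░▒▒▒▒▒▒▒▓▓▓▓▓▓███████    
    ░░░░░░▒▒▒▒▒▒▒▓▓▓▓▓▓███████    
    ░░░░░░▒▒▒▒▒▒▒▓▓▓▓▓▓███████    
    ░░░░░░▒▒▒▒▒▒▒▓▓▓▓▓▓███████    
    ░░░░░░▒▒▒▒▒▒▒▓▓▓▓▓▓███████    
    ░░░░░░▒▒▒▒▒▒▒▓▓▓▓▓▓███████    
    ░░░░░░▒▒▒▒▒▒▒▓▓▓▓▓▓███████    
    ░░░░░░▒▒▒▒▒▒▒▓▓▓▓▓▓███████    
    ░░░░░░▒▒▒▒▒▒▒▓▓▓▓▓▓███████    
    ░░░░░░▒▒▒▒▒▒▒▓▓▓▓▓▓███████    
    ░░░░░░▒▒▒▒▒▒▒▓▓▓▓▓▓███████    
    ░░░░░░▒▒▒▒▒▒▒▓▓▓▓▓▓███████    
    ░░░░░░▒▒▒▒▒▒▒▓▓▓▓▓▓███████    
                                  
                                  
                                  


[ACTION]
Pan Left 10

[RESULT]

       ░░░░░░▒▒▒▒▒▒▒▓▓▓▓▓▓███████ 
       ░░░░░░▒▒▒▒▒▒▒▓▓▓▓▓▓███████ 
       ░░░░░░▒▒▒▒▒▒▒▓▓▓▓▓▓███████ 
       ░░░░░░▒▒▒▒▒▒▒▓▓▓▓▓▓███████ 
       ░░░░░░▒▒▒▒▒▒▒▓▓▓▓▓▓███████ 
       ░░░░░░▒▒▒▒▒▒▒▓▓▓▓▓▓███████ 
       ░░░░░░▒▒▒▒▒▒▒▓▓▓▓▓▓███████ 
       ░░░░░░▒▒▒▒▒▒▒▓▓▓▓▓▓███████ 
       ░░░░░░▒▒▒▒▒▒▒▓▓▓▓▓▓███████ 
       ░░░░░░▒▒▒▒▒▒▒▓▓▓▓▓▓███████ 
       ░░░░░░▒▒▒▒▒▒▒▓▓▓▓▓▓███████ 
       ░░░░░░▒▒▒▒▒▒▒▓▓▓▓▓▓███████ 
       ░░░░░░▒▒▒▒▒▒▒▓▓▓▓▓▓███████ 
       ░░░░░░▒▒▒▒▒▒▒▓▓▓▓▓▓███████ 
       ░░░░░░▒▒▒▒▒▒▒▓▓▓▓▓▓███████ 
       ░░░░░░▒▒▒▒▒▒▒▓▓▓▓▓▓███████ 
       ░░░░░░▒▒▒▒▒▒▒▓▓▓▓▓▓███████ 
       ░░░░░░▒▒▒▒▒▒▒▓▓▓▓▓▓███████ 
                                  
                                  
                                  


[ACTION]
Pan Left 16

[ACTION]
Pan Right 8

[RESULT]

░░░░░▒▒▒▒▒▒▒▓▓▓▓▓▓███████         
░░░░░▒▒▒▒▒▒▒▓▓▓▓▓▓███████         
░░░░░▒▒▒▒▒▒▒▓▓▓▓▓▓███████         
░░░░░▒▒▒▒▒▒▒▓▓▓▓▓▓███████         
░░░░░▒▒▒▒▒▒▒▓▓▓▓▓▓███████         
░░░░░▒▒▒▒▒▒▒▓▓▓▓▓▓███████         
░░░░░▒▒▒▒▒▒▒▓▓▓▓▓▓███████         
░░░░░▒▒▒▒▒▒▒▓▓▓▓▓▓███████         
░░░░░▒▒▒▒▒▒▒▓▓▓▓▓▓███████         
░░░░░▒▒▒▒▒▒▒▓▓▓▓▓▓███████         
░░░░░▒▒▒▒▒▒▒▓▓▓▓▓▓███████         
░░░░░▒▒▒▒▒▒▒▓▓▓▓▓▓███████         
░░░░░▒▒▒▒▒▒▒▓▓▓▓▓▓███████         
░░░░░▒▒▒▒▒▒▒▓▓▓▓▓▓███████         
░░░░░▒▒▒▒▒▒▒▓▓▓▓▓▓███████         
░░░░░▒▒▒▒▒▒▒▓▓▓▓▓▓███████         
░░░░░▒▒▒▒▒▒▒▓▓▓▓▓▓███████         
░░░░░▒▒▒▒▒▒▒▓▓▓▓▓▓███████         
                                  
                                  
                                  


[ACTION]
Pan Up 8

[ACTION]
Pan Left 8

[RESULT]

       ░░░░░░▒▒▒▒▒▒▒▓▓▓▓▓▓███████ 
       ░░░░░░▒▒▒▒▒▒▒▓▓▓▓▓▓███████ 
       ░░░░░░▒▒▒▒▒▒▒▓▓▓▓▓▓███████ 
       ░░░░░░▒▒▒▒▒▒▒▓▓▓▓▓▓███████ 
       ░░░░░░▒▒▒▒▒▒▒▓▓▓▓▓▓███████ 
       ░░░░░░▒▒▒▒▒▒▒▓▓▓▓▓▓███████ 
       ░░░░░░▒▒▒▒▒▒▒▓▓▓▓▓▓███████ 
       ░░░░░░▒▒▒▒▒▒▒▓▓▓▓▓▓███████ 
       ░░░░░░▒▒▒▒▒▒▒▓▓▓▓▓▓███████ 
       ░░░░░░▒▒▒▒▒▒▒▓▓▓▓▓▓███████ 
       ░░░░░░▒▒▒▒▒▒▒▓▓▓▓▓▓███████ 
       ░░░░░░▒▒▒▒▒▒▒▓▓▓▓▓▓███████ 
       ░░░░░░▒▒▒▒▒▒▒▓▓▓▓▓▓███████ 
       ░░░░░░▒▒▒▒▒▒▒▓▓▓▓▓▓███████ 
       ░░░░░░▒▒▒▒▒▒▒▓▓▓▓▓▓███████ 
       ░░░░░░▒▒▒▒▒▒▒▓▓▓▓▓▓███████ 
       ░░░░░░▒▒▒▒▒▒▒▓▓▓▓▓▓███████ 
       ░░░░░░▒▒▒▒▒▒▒▓▓▓▓▓▓███████ 
                                  
                                  
                                  


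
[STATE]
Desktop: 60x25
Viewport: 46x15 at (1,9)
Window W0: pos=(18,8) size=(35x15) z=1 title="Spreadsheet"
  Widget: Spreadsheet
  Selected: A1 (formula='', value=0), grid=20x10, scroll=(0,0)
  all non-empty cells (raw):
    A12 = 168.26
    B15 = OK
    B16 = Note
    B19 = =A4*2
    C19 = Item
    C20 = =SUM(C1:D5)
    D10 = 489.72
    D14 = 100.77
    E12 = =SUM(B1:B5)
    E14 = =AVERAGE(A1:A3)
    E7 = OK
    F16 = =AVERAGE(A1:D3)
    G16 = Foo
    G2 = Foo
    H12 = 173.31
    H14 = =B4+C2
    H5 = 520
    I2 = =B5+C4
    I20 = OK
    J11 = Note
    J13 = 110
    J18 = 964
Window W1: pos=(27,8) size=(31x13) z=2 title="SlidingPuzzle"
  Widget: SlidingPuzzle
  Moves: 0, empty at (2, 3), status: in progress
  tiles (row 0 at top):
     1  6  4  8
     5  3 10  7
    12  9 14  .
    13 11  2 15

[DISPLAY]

                 ┃ Spreads┃ SlidingPuzzle     
                 ┠────────┠───────────────────
                 ┃A1:     ┃┌────┬────┬────┬───
                 ┃       A┃│  1 │  6 │  4 │  8
                 ┃--------┃├────┼────┼────┼───
                 ┃  1     ┃│  5 │  3 │ 10 │  7
                 ┃  2     ┃├────┼────┼────┼───
                 ┃  3     ┃│ 12 │  9 │ 14 │   
                 ┃  4     ┃├────┼────┼────┼───
                 ┃  5     ┃│ 13 │ 11 │  2 │ 15
                 ┃  6     ┃└────┴────┴────┴───
                 ┃  7     ┗━━━━━━━━━━━━━━━━━━━
                 ┃  8        0       0       0
                 ┗━━━━━━━━━━━━━━━━━━━━━━━━━━━━
                                              


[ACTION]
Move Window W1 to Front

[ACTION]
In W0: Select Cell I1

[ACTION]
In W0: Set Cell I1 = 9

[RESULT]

                 ┃ Spreads┃ SlidingPuzzle     
                 ┠────────┠───────────────────
                 ┃I1: 9   ┃┌────┬────┬────┬───
                 ┃       A┃│  1 │  6 │  4 │  8
                 ┃--------┃├────┼────┼────┼───
                 ┃  1     ┃│  5 │  3 │ 10 │  7
                 ┃  2     ┃├────┼────┼────┼───
                 ┃  3     ┃│ 12 │  9 │ 14 │   
                 ┃  4     ┃├────┼────┼────┼───
                 ┃  5     ┃│ 13 │ 11 │  2 │ 15
                 ┃  6     ┃└────┴────┴────┴───
                 ┃  7     ┗━━━━━━━━━━━━━━━━━━━
                 ┃  8        0       0       0
                 ┗━━━━━━━━━━━━━━━━━━━━━━━━━━━━
                                              


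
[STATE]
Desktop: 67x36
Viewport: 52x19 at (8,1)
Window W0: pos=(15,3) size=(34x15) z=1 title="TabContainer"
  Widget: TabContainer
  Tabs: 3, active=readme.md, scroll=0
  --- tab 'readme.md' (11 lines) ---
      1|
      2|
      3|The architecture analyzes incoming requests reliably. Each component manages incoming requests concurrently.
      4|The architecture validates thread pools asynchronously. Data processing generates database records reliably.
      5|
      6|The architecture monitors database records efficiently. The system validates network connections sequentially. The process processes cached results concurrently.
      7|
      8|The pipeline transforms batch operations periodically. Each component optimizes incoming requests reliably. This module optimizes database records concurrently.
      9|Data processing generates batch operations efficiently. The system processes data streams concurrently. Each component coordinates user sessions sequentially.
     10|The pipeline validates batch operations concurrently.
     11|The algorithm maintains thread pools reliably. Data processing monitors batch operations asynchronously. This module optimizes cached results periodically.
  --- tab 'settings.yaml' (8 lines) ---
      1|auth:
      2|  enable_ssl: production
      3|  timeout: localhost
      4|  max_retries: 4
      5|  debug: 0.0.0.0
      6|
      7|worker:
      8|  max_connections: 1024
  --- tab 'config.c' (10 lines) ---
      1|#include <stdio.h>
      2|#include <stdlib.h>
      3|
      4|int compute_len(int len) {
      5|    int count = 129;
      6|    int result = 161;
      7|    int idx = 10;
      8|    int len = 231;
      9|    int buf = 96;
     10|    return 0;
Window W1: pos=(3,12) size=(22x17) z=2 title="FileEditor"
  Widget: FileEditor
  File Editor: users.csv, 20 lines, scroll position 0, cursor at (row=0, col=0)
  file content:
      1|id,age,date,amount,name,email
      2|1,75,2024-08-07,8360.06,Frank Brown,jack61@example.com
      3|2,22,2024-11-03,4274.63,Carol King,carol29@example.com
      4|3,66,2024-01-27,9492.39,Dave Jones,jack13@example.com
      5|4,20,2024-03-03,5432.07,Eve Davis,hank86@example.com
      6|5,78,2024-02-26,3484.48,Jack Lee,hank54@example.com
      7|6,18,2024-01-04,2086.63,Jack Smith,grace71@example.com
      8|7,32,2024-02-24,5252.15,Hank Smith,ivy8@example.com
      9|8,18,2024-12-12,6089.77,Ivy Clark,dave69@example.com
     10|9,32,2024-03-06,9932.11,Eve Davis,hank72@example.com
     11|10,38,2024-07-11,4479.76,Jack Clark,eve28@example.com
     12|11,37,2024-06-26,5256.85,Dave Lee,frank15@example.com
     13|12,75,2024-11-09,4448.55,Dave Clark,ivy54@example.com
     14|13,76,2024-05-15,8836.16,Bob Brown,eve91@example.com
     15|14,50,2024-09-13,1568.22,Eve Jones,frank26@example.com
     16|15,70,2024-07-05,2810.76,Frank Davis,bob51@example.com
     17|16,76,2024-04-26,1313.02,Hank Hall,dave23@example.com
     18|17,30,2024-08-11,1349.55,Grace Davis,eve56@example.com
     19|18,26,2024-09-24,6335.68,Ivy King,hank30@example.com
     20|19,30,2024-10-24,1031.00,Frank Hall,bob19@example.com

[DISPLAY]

                                                    
                                                    
       ┏━━━━━━━━━━━━━━━━━━━━━━━━━━━━━━━━┓           
       ┃ TabContainer                   ┃           
       ┠────────────────────────────────┨           
       ┃[readme.md]│ settings.yaml │ con┃           
       ┃────────────────────────────────┃           
       ┃                                ┃           
       ┃                                ┃           
       ┃The architecture analyzes incomi┃           
       ┃The architecture validates threa┃           
━━━━━━━━━━━━━━━━┓                       ┃           
eEditor         ┃tecture monitors databa┃           
────────────────┨                       ┃           
ge,date,amount,▲┃ine transforms batch op┃           
,2024-08-07,836█┃essing generates batch ┃           
,2024-11-03,427░┃━━━━━━━━━━━━━━━━━━━━━━━┛           
,2024-01-27,949░┃                                   
,2024-03-03,543░┃                                   


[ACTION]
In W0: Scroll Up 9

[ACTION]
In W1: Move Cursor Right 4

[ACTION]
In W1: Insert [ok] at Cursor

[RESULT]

                                                    
                                                    
       ┏━━━━━━━━━━━━━━━━━━━━━━━━━━━━━━━━┓           
       ┃ TabContainer                   ┃           
       ┠────────────────────────────────┨           
       ┃[readme.md]│ settings.yaml │ con┃           
       ┃────────────────────────────────┃           
       ┃                                ┃           
       ┃                                ┃           
       ┃The architecture analyzes incomi┃           
       ┃The architecture validates threa┃           
━━━━━━━━━━━━━━━━┓                       ┃           
eEditor         ┃tecture monitors databa┃           
────────────────┨                       ┃           
ok█e,date,amoun▲┃ine transforms batch op┃           
,2024-08-07,836█┃essing generates batch ┃           
,2024-11-03,427░┃━━━━━━━━━━━━━━━━━━━━━━━┛           
,2024-01-27,949░┃                                   
,2024-03-03,543░┃                                   


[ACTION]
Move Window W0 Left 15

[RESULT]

                                                    
                                                    
━━━━━━━━━━━━━━━━━━━━━━━━━┓                          
tainer                   ┃                          
─────────────────────────┨                          
.md]│ settings.yaml │ con┃                          
─────────────────────────┃                          
                         ┃                          
                         ┃                          
hitecture analyzes incomi┃                          
hitecture validates threa┃                          
━━━━━━━━━━━━━━━━┓        ┃                          
eEditor         ┃s databa┃                          
────────────────┨        ┃                          
ok█e,date,amoun▲┃batch op┃                          
,2024-08-07,836█┃s batch ┃                          
,2024-11-03,427░┃━━━━━━━━┛                          
,2024-01-27,949░┃                                   
,2024-03-03,543░┃                                   


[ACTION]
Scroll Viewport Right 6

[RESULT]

                                                    
                                                    
━━━━━━━━━━━━━━━━━━━┓                                
                   ┃                                
───────────────────┨                                
settings.yaml │ con┃                                
───────────────────┃                                
                   ┃                                
                   ┃                                
ure analyzes incomi┃                                
ure validates threa┃                                
━━━━━━━━━━┓        ┃                                
r         ┃s databa┃                                
──────────┨        ┃                                
ate,amoun▲┃batch op┃                                
08-07,836█┃s batch ┃                                
11-03,427░┃━━━━━━━━┛                                
01-27,949░┃                                         
03-03,543░┃                                         


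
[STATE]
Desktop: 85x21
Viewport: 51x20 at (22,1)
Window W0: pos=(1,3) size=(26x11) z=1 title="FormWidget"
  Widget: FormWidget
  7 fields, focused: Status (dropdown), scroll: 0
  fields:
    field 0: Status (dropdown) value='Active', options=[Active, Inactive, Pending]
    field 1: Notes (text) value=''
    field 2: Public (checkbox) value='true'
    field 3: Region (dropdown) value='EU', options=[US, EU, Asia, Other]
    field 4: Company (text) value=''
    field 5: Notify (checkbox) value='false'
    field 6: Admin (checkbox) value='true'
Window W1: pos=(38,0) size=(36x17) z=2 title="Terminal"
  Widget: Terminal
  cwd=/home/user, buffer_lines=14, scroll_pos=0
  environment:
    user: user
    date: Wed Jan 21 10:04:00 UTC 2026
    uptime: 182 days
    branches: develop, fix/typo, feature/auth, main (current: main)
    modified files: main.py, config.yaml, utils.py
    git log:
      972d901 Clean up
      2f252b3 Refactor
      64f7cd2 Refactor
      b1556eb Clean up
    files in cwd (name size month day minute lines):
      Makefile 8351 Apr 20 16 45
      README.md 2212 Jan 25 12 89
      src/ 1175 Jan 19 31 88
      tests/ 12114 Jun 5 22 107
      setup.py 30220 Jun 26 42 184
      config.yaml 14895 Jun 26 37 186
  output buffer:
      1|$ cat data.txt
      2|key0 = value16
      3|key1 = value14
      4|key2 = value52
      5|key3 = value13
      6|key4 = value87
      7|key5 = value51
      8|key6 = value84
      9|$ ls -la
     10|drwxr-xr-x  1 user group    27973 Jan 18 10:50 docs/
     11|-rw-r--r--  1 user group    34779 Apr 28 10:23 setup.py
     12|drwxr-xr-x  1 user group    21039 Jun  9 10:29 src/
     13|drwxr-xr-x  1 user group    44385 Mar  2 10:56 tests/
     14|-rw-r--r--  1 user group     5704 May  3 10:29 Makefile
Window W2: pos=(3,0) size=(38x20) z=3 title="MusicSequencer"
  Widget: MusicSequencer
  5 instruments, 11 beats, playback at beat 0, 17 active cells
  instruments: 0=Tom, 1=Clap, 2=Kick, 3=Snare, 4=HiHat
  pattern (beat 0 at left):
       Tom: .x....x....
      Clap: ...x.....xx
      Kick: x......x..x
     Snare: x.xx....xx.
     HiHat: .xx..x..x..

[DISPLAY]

                  ┃erminal                         
──────────────────┨────────────────────────────────
                  ┃cat data.txt                    
                  ┃y0 = value16                    
                  ┃y1 = value14                    
                  ┃y2 = value52                    
                  ┃y3 = value13                    
                  ┃y4 = value87                    
                  ┃y5 = value51                    
                  ┃y6 = value84                    
                  ┃ls -la                          
                  ┃wxr-xr-x  1 user group    27973 
                  ┃w-r--r--  1 user group    34779 
                  ┃wxr-xr-x  1 user group    21039 
                  ┃wxr-xr-x  1 user group    44385 
                  ┃━━━━━━━━━━━━━━━━━━━━━━━━━━━━━━━━
                  ┃                                
                  ┃                                
━━━━━━━━━━━━━━━━━━┛                                
                                                   


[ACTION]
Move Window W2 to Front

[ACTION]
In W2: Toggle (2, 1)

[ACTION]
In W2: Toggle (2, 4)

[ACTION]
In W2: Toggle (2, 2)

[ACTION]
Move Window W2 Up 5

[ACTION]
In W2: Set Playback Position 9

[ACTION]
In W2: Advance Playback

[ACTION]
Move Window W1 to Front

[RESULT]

                ┃ Terminal                         
────────────────┠──────────────────────────────────
                ┃$ cat data.txt                    
                ┃key0 = value16                    
                ┃key1 = value14                    
                ┃key2 = value52                    
                ┃key3 = value13                    
                ┃key4 = value87                    
                ┃key5 = value51                    
                ┃key6 = value84                    
                ┃$ ls -la                          
                ┃drwxr-xr-x  1 user group    27973 
                ┃-rw-r--r--  1 user group    34779 
                ┃drwxr-xr-x  1 user group    21039 
                ┃drwxr-xr-x  1 user group    44385 
                ┗━━━━━━━━━━━━━━━━━━━━━━━━━━━━━━━━━━
                  ┃                                
                  ┃                                
━━━━━━━━━━━━━━━━━━┛                                
                                                   


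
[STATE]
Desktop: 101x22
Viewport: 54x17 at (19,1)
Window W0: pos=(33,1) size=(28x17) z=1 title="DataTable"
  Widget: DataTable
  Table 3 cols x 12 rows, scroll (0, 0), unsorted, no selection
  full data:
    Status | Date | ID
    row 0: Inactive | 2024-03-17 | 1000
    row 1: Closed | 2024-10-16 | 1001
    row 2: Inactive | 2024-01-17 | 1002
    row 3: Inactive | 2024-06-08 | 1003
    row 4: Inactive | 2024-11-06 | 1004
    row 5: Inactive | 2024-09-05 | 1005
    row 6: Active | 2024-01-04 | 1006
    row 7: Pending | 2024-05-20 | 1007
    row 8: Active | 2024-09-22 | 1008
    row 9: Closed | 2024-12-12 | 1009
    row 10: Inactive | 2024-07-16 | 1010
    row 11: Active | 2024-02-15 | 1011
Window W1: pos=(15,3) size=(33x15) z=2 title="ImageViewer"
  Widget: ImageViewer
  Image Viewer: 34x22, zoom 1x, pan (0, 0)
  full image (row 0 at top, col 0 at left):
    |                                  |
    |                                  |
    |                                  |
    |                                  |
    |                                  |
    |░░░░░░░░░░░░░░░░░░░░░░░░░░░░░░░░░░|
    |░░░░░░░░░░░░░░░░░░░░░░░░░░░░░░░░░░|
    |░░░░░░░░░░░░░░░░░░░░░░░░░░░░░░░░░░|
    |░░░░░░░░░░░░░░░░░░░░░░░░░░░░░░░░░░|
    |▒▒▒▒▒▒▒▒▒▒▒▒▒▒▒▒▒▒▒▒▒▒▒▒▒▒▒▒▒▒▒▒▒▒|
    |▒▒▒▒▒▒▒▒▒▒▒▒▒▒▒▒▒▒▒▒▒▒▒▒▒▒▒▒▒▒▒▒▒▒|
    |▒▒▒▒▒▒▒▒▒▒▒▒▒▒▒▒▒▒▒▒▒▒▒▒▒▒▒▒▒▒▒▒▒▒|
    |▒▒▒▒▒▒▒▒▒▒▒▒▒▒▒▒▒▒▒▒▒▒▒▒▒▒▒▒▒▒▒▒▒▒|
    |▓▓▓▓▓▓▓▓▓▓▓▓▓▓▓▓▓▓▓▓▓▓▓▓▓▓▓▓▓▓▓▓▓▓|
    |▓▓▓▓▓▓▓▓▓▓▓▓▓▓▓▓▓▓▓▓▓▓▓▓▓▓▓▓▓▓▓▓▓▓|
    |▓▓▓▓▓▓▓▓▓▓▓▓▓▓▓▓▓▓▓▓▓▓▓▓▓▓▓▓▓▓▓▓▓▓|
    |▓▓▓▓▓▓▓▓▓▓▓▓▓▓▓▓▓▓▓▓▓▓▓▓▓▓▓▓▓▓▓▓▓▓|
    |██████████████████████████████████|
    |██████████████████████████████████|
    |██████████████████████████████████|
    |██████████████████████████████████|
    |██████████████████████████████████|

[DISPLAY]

              ┏━━━━━━━━━━━━━━━━━━━━━━━━━━┓            
              ┃ DataTable                ┃            
━━━━━━━━━━━━━━━━━━━━━━━━━━━━┓────────────┨            
ageViewer                   ┃     │ID    ┃            
────────────────────────────┨─────┼────  ┃            
                            ┃03-17│1000  ┃            
                            ┃10-16│1001  ┃            
                            ┃01-17│1002  ┃            
                            ┃06-08│1003  ┃            
                            ┃11-06│1004  ┃            
░░░░░░░░░░░░░░░░░░░░░░░░░░░░┃09-05│1005  ┃            
░░░░░░░░░░░░░░░░░░░░░░░░░░░░┃01-04│1006  ┃            
░░░░░░░░░░░░░░░░░░░░░░░░░░░░┃05-20│1007  ┃            
░░░░░░░░░░░░░░░░░░░░░░░░░░░░┃09-22│1008  ┃            
▒▒▒▒▒▒▒▒▒▒▒▒▒▒▒▒▒▒▒▒▒▒▒▒▒▒▒▒┃12-12│1009  ┃            
▒▒▒▒▒▒▒▒▒▒▒▒▒▒▒▒▒▒▒▒▒▒▒▒▒▒▒▒┃07-16│1010  ┃            
━━━━━━━━━━━━━━━━━━━━━━━━━━━━┛━━━━━━━━━━━━┛            


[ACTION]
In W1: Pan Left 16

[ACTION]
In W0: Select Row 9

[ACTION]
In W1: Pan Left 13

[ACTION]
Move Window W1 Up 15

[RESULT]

ageViewer                   ┃━━━━━━━━━━━━┓            
────────────────────────────┨            ┃            
                            ┃────────────┨            
                            ┃     │ID    ┃            
                            ┃─────┼────  ┃            
                            ┃03-17│1000  ┃            
                            ┃10-16│1001  ┃            
░░░░░░░░░░░░░░░░░░░░░░░░░░░░┃01-17│1002  ┃            
░░░░░░░░░░░░░░░░░░░░░░░░░░░░┃06-08│1003  ┃            
░░░░░░░░░░░░░░░░░░░░░░░░░░░░┃11-06│1004  ┃            
░░░░░░░░░░░░░░░░░░░░░░░░░░░░┃09-05│1005  ┃            
▒▒▒▒▒▒▒▒▒▒▒▒▒▒▒▒▒▒▒▒▒▒▒▒▒▒▒▒┃01-04│1006  ┃            
▒▒▒▒▒▒▒▒▒▒▒▒▒▒▒▒▒▒▒▒▒▒▒▒▒▒▒▒┃05-20│1007  ┃            
━━━━━━━━━━━━━━━━━━━━━━━━━━━━┛09-22│1008  ┃            
              ┃>losed  │2024-12-12│1009  ┃            
              ┃Inactive│2024-07-16│1010  ┃            
              ┗━━━━━━━━━━━━━━━━━━━━━━━━━━┛            
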